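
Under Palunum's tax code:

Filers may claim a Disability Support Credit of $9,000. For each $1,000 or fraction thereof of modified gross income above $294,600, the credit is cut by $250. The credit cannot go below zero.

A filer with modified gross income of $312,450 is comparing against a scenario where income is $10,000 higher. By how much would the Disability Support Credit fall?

At $312,450 — income exceeds $294,600 by $17,850, which is 18 full-or-partial $1,000 increments; reduction = 18 × $250 = $4,500, leaving $4,500.
At $322,450 — income exceeds $294,600 by $27,850, which is 28 full-or-partial $1,000 increments; reduction = 28 × $250 = $7,000, leaving $2,000.
Lost: $4,500 − $2,000 = $2,500.

$2,500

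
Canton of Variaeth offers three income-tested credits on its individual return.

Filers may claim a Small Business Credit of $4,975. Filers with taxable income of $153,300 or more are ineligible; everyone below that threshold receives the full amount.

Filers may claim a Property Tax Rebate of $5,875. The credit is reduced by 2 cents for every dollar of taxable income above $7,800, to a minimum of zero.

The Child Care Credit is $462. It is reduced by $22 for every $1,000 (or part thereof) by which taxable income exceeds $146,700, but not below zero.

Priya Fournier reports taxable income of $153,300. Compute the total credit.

$3,273

Small Business Credit: $153,300 meets or exceeds the $153,300 cutoff, so the credit is $0.
Property Tax Rebate: 2% of the $145,500 excess over $7,800 is $2,910; credit = $5,875 − $2,910 = $2,965.
Child Care Credit: income exceeds $146,700 by $6,600, which is 7 full-or-partial $1,000 increments; reduction = 7 × $22 = $154, leaving $308.
Total: $0 + $2,965 + $308 = $3,273.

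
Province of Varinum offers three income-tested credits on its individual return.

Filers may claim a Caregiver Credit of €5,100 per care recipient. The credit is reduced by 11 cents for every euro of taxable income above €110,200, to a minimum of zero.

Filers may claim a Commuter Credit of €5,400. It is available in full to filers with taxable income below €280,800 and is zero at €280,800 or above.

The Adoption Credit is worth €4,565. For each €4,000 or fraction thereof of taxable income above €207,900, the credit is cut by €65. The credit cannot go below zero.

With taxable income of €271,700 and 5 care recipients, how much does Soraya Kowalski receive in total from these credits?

€16,660

Caregiver Credit: base = 5 × €5,100 = €25,500. 11% of the €161,500 excess over €110,200 is €17,765; credit = €25,500 − €17,765 = €7,735.
Commuter Credit: €271,700 is below the €280,800 cutoff, so the full €5,400 applies.
Adoption Credit: income exceeds €207,900 by €63,800, which is 16 full-or-partial €4,000 increments; reduction = 16 × €65 = €1,040, leaving €3,525.
Total: €7,735 + €5,400 + €3,525 = €16,660.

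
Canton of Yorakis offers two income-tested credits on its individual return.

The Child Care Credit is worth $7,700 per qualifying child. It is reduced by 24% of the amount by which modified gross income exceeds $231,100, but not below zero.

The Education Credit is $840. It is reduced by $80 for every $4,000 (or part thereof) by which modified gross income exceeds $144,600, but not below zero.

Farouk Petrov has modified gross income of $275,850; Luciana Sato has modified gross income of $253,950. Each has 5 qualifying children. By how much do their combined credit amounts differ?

Farouk ($275,850): Child Care Credit: base = 5 × $7,700 = $38,500. 24% of the $44,750 excess over $231,100 is $10,740; credit = $38,500 − $10,740 = $27,760. Education Credit: income exceeds $144,600 by $131,250 → 33 increments × $80 = $2,640 ≥ base, so the credit is $0. total $27,760 + $0 = $27,760
Luciana ($253,950): Child Care Credit: base = 5 × $7,700 = $38,500. 24% of the $22,850 excess over $231,100 is $5,484; credit = $38,500 − $5,484 = $33,016. Education Credit: income exceeds $144,600 by $109,350 → 28 increments × $80 = $2,240 ≥ base, so the credit is $0. total $33,016 + $0 = $33,016
Difference: |$27,760 − $33,016| = $5,256.

$5,256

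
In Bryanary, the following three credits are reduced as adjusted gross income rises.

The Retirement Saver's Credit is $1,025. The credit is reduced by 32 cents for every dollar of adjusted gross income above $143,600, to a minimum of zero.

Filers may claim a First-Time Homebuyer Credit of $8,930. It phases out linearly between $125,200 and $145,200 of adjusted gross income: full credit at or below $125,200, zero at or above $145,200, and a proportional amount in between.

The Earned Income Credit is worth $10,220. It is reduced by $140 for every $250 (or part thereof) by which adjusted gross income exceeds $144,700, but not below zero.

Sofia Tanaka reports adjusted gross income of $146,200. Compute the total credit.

Retirement Saver's Credit: 32% of the $2,600 excess over $143,600 is $832; credit = $1,025 − $832 = $193.
First-Time Homebuyer Credit: $146,200 is at or above $145,200, so the credit is $0.
Earned Income Credit: income exceeds $144,700 by $1,500, which is 6 full-or-partial $250 increments; reduction = 6 × $140 = $840, leaving $9,380.
Total: $193 + $0 + $9,380 = $9,573.

$9,573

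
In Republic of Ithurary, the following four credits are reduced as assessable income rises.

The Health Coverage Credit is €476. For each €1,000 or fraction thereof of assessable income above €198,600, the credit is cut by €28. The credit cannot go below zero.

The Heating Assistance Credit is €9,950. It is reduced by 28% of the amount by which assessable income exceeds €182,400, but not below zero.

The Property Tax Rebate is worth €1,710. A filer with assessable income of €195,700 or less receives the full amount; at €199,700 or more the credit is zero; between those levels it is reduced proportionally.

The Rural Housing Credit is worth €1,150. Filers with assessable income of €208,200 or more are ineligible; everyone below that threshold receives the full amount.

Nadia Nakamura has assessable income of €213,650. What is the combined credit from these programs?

€1,228

Health Coverage Credit: income exceeds €198,600 by €15,050, which is 16 full-or-partial €1,000 increments; reduction = 16 × €28 = €448, leaving €28.
Heating Assistance Credit: 28% of the €31,250 excess over €182,400 is €8,750; credit = €9,950 − €8,750 = €1,200.
Property Tax Rebate: €213,650 is at or above €199,700, so the credit is €0.
Rural Housing Credit: €213,650 meets or exceeds the €208,200 cutoff, so the credit is €0.
Total: €28 + €1,200 + €0 + €0 = €1,228.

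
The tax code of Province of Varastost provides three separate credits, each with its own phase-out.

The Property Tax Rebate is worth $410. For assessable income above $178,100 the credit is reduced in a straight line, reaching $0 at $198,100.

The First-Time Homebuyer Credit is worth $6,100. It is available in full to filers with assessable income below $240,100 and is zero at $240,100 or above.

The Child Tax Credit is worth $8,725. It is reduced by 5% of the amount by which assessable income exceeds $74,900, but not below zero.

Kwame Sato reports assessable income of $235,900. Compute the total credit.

$6,775

Property Tax Rebate: $235,900 is at or above $198,100, so the credit is $0.
First-Time Homebuyer Credit: $235,900 is below the $240,100 cutoff, so the full $6,100 applies.
Child Tax Credit: 5% of the $161,000 excess over $74,900 is $8,050; credit = $8,725 − $8,050 = $675.
Total: $0 + $6,100 + $675 = $6,775.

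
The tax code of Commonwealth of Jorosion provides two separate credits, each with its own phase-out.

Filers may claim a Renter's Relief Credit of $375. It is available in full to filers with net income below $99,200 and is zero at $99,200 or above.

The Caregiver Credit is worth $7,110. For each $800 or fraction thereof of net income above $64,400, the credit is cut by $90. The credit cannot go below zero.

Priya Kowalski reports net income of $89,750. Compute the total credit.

$4,605

Renter's Relief Credit: $89,750 is below the $99,200 cutoff, so the full $375 applies.
Caregiver Credit: income exceeds $64,400 by $25,350, which is 32 full-or-partial $800 increments; reduction = 32 × $90 = $2,880, leaving $4,230.
Total: $375 + $4,230 = $4,605.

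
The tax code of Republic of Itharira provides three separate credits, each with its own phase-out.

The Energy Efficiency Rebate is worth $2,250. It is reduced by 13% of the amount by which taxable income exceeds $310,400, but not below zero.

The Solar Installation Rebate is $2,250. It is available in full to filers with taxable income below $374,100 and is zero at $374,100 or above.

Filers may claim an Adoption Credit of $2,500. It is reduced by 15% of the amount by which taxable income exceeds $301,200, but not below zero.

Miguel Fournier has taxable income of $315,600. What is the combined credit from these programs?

$4,164

Energy Efficiency Rebate: 13% of the $5,200 excess over $310,400 is $676; credit = $2,250 − $676 = $1,574.
Solar Installation Rebate: $315,600 is below the $374,100 cutoff, so the full $2,250 applies.
Adoption Credit: 15% of the $14,400 excess over $301,200 is $2,160; credit = $2,500 − $2,160 = $340.
Total: $1,574 + $2,250 + $340 = $4,164.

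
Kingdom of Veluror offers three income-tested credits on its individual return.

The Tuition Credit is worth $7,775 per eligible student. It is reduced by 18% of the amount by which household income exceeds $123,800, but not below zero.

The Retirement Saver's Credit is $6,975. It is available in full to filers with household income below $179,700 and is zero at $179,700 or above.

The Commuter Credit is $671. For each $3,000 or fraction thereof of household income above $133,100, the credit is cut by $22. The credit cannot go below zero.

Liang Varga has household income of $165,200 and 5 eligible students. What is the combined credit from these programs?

$38,827

Tuition Credit: base = 5 × $7,775 = $38,875. 18% of the $41,400 excess over $123,800 is $7,452; credit = $38,875 − $7,452 = $31,423.
Retirement Saver's Credit: $165,200 is below the $179,700 cutoff, so the full $6,975 applies.
Commuter Credit: income exceeds $133,100 by $32,100, which is 11 full-or-partial $3,000 increments; reduction = 11 × $22 = $242, leaving $429.
Total: $31,423 + $6,975 + $429 = $38,827.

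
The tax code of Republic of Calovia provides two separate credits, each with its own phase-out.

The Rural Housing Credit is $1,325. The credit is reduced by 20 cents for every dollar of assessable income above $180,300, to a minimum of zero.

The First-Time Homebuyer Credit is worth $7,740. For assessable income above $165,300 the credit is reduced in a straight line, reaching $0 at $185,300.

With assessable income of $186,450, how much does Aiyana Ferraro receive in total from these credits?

$95

Rural Housing Credit: 20% of the $6,150 excess over $180,300 is $1,230; credit = $1,325 − $1,230 = $95.
First-Time Homebuyer Credit: $186,450 is at or above $185,300, so the credit is $0.
Total: $95 + $0 = $95.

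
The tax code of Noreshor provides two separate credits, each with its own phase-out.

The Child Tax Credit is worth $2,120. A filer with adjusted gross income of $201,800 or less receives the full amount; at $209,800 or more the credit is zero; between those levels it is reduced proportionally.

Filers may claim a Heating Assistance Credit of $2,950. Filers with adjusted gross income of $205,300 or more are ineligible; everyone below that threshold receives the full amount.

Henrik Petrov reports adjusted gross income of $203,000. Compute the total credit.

Child Tax Credit: $203,000 is $1,200 into a $8,000 phase-out range, leaving 6,800/8,000 of the credit: $2,120 × 6,800/8,000 = $1,802.
Heating Assistance Credit: $203,000 is below the $205,300 cutoff, so the full $2,950 applies.
Total: $1,802 + $2,950 = $4,752.

$4,752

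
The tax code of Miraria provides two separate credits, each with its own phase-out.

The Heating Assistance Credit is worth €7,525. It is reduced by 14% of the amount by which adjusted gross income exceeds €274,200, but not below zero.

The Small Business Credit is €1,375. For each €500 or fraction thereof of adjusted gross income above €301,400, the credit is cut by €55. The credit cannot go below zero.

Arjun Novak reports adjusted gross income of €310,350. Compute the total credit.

Heating Assistance Credit: 14% of the €36,150 excess over €274,200 is €5,061; credit = €7,525 − €5,061 = €2,464.
Small Business Credit: income exceeds €301,400 by €8,950, which is 18 full-or-partial €500 increments; reduction = 18 × €55 = €990, leaving €385.
Total: €2,464 + €385 = €2,849.

€2,849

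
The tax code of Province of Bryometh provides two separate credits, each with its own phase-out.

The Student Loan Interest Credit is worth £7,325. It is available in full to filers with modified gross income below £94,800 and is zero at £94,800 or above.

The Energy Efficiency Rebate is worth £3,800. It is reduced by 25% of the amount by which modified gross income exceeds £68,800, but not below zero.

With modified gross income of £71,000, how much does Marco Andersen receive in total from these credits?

£10,575

Student Loan Interest Credit: £71,000 is below the £94,800 cutoff, so the full £7,325 applies.
Energy Efficiency Rebate: 25% of the £2,200 excess over £68,800 is £550; credit = £3,800 − £550 = £3,250.
Total: £7,325 + £3,250 = £10,575.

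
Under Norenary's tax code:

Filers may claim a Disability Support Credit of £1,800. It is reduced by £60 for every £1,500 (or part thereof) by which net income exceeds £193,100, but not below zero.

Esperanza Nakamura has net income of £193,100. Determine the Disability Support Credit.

Disability Support Credit: £193,100 is at or below the £193,100 threshold, so the full £1,800 applies.

£1,800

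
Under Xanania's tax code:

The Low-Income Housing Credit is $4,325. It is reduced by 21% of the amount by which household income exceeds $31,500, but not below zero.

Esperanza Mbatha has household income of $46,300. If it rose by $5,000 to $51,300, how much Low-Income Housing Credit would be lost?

At $46,300 — 21% of the $14,800 excess over $31,500 is $3,108; credit = $4,325 − $3,108 = $1,217.
At $51,300 — 21% of the $19,800 excess over $31,500 is $4,158; credit = $4,325 − $4,158 = $167.
Lost: $1,217 − $167 = $1,050.

$1,050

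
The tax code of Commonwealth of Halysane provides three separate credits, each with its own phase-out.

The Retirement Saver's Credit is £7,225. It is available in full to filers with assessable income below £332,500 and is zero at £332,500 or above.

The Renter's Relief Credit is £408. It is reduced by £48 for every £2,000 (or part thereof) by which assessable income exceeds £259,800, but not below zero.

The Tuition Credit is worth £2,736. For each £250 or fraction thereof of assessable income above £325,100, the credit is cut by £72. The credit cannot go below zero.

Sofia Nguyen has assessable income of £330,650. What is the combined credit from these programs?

£8,305

Retirement Saver's Credit: £330,650 is below the £332,500 cutoff, so the full £7,225 applies.
Renter's Relief Credit: income exceeds £259,800 by £70,850 → 36 increments × £48 = £1,728 ≥ base, so the credit is £0.
Tuition Credit: income exceeds £325,100 by £5,550, which is 23 full-or-partial £250 increments; reduction = 23 × £72 = £1,656, leaving £1,080.
Total: £7,225 + £0 + £1,080 = £8,305.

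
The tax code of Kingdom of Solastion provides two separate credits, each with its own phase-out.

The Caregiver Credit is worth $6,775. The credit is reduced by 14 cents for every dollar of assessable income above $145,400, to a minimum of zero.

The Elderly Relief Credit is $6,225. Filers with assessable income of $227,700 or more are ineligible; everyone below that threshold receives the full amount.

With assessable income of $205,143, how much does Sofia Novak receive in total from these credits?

Caregiver Credit: 14% of the $59,743 excess over $145,400 is $8,364.02 ≥ base, so the credit is $0.
Elderly Relief Credit: $205,143 is below the $227,700 cutoff, so the full $6,225 applies.
Total: $0 + $6,225 = $6,225.

$6,225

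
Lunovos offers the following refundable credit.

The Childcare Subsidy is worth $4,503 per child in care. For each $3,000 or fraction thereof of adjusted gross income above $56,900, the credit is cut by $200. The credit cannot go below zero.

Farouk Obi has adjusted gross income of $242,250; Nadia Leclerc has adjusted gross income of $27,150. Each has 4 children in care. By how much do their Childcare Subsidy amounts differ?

Farouk ($242,250): Childcare Subsidy: base = 4 × $4,503 = $18,012. income exceeds $56,900 by $185,350, which is 62 full-or-partial $3,000 increments; reduction = 62 × $200 = $12,400, leaving $5,612.
Nadia ($27,150): Childcare Subsidy: base = 4 × $4,503 = $18,012. $27,150 is at or below the $56,900 threshold, so the full $18,012 applies.
Difference: |$5,612 − $18,012| = $12,400.

$12,400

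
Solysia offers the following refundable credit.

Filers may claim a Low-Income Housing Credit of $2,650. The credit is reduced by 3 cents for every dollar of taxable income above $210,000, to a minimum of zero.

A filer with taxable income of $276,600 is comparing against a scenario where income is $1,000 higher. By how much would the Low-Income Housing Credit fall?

$30

At $276,600 — 3% of the $66,600 excess over $210,000 is $1,998; credit = $2,650 − $1,998 = $652.
At $277,600 — 3% of the $67,600 excess over $210,000 is $2,028; credit = $2,650 − $2,028 = $622.
Lost: $652 − $622 = $30.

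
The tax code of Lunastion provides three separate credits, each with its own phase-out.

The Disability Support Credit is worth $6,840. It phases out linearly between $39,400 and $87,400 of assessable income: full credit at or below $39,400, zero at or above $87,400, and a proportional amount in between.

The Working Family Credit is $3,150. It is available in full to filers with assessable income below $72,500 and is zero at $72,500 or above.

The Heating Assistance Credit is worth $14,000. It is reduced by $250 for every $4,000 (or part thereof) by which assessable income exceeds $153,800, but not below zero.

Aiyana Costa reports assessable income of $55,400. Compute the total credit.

Disability Support Credit: $55,400 is $16,000 into a $48,000 phase-out range, leaving 32,000/48,000 of the credit: $6,840 × 32,000/48,000 = $4,560.
Working Family Credit: $55,400 is below the $72,500 cutoff, so the full $3,150 applies.
Heating Assistance Credit: $55,400 is at or below the $153,800 threshold, so the full $14,000 applies.
Total: $4,560 + $3,150 + $14,000 = $21,710.

$21,710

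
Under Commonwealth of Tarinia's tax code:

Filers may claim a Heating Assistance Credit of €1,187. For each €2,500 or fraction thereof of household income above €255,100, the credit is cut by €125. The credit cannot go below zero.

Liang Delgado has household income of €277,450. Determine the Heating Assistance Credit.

€62

Heating Assistance Credit: income exceeds €255,100 by €22,350, which is 9 full-or-partial €2,500 increments; reduction = 9 × €125 = €1,125, leaving €62.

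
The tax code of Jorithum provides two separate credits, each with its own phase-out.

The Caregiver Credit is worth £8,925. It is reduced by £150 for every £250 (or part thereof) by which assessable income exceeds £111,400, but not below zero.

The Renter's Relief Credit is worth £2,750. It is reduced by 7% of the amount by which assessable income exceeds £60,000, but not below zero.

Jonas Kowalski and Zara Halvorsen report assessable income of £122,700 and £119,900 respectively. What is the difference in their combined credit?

Jonas (£122,700): Caregiver Credit: income exceeds £111,400 by £11,300, which is 46 full-or-partial £250 increments; reduction = 46 × £150 = £6,900, leaving £2,025. Renter's Relief Credit: 7% of the £62,700 excess over £60,000 is £4,389 ≥ base, so the credit is £0. total £2,025 + £0 = £2,025
Zara (£119,900): Caregiver Credit: income exceeds £111,400 by £8,500, which is 34 full-or-partial £250 increments; reduction = 34 × £150 = £5,100, leaving £3,825. Renter's Relief Credit: 7% of the £59,900 excess over £60,000 is £4,193 ≥ base, so the credit is £0. total £3,825 + £0 = £3,825
Difference: |£2,025 − £3,825| = £1,800.

£1,800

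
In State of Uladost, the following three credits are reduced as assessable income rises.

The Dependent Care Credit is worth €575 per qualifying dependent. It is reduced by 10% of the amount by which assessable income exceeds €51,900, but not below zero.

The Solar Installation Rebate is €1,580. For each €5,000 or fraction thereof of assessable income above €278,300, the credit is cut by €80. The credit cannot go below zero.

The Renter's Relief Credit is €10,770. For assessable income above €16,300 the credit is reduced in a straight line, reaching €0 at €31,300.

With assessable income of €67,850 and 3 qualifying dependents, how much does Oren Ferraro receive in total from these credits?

€1,710

Dependent Care Credit: base = 3 × €575 = €1,725. 10% of the €15,950 excess over €51,900 is €1,595; credit = €1,725 − €1,595 = €130.
Solar Installation Rebate: €67,850 is at or below the €278,300 threshold, so the full €1,580 applies.
Renter's Relief Credit: €67,850 is at or above €31,300, so the credit is €0.
Total: €130 + €1,580 + €0 = €1,710.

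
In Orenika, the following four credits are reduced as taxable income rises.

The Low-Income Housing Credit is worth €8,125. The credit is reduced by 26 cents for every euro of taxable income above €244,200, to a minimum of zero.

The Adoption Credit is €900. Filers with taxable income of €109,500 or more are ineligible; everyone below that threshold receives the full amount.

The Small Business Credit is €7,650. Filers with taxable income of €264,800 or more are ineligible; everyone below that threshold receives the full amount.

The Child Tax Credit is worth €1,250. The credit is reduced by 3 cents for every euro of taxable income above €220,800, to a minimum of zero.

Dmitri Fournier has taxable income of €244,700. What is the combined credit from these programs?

Low-Income Housing Credit: 26% of the €500 excess over €244,200 is €130; credit = €8,125 − €130 = €7,995.
Adoption Credit: €244,700 meets or exceeds the €109,500 cutoff, so the credit is €0.
Small Business Credit: €244,700 is below the €264,800 cutoff, so the full €7,650 applies.
Child Tax Credit: 3% of the €23,900 excess over €220,800 is €717; credit = €1,250 − €717 = €533.
Total: €7,995 + €0 + €7,650 + €533 = €16,178.

€16,178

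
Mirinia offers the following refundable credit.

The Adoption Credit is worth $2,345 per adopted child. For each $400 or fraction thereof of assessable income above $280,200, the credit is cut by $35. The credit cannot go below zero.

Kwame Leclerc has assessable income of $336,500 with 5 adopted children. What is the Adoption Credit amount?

$6,790

Adoption Credit: base = 5 × $2,345 = $11,725. income exceeds $280,200 by $56,300, which is 141 full-or-partial $400 increments; reduction = 141 × $35 = $4,935, leaving $6,790.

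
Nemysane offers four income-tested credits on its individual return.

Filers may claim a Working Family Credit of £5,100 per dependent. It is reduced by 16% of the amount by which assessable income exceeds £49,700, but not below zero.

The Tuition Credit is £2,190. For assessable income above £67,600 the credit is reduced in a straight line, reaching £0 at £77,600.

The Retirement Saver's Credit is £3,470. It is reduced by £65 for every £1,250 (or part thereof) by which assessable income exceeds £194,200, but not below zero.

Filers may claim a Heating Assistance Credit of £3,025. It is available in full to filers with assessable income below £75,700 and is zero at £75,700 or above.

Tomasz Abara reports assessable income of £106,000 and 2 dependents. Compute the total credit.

Working Family Credit: base = 2 × £5,100 = £10,200. 16% of the £56,300 excess over £49,700 is £9,008; credit = £10,200 − £9,008 = £1,192.
Tuition Credit: £106,000 is at or above £77,600, so the credit is £0.
Retirement Saver's Credit: £106,000 is at or below the £194,200 threshold, so the full £3,470 applies.
Heating Assistance Credit: £106,000 meets or exceeds the £75,700 cutoff, so the credit is £0.
Total: £1,192 + £0 + £3,470 + £0 = £4,662.

£4,662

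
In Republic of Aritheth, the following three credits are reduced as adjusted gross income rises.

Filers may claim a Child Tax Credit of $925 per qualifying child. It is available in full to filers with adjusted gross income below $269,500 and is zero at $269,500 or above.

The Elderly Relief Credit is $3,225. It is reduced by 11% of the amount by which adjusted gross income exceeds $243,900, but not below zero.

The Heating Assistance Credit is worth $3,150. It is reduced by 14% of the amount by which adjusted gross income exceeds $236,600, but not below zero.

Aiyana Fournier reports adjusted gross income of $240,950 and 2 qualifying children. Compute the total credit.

$7,616

Child Tax Credit: base = 2 × $925 = $1,850. $240,950 is below the $269,500 cutoff, so the full $1,850 applies.
Elderly Relief Credit: $240,950 is at or below the $243,900 threshold, so the full $3,225 applies.
Heating Assistance Credit: 14% of the $4,350 excess over $236,600 is $609; credit = $3,150 − $609 = $2,541.
Total: $1,850 + $3,225 + $2,541 = $7,616.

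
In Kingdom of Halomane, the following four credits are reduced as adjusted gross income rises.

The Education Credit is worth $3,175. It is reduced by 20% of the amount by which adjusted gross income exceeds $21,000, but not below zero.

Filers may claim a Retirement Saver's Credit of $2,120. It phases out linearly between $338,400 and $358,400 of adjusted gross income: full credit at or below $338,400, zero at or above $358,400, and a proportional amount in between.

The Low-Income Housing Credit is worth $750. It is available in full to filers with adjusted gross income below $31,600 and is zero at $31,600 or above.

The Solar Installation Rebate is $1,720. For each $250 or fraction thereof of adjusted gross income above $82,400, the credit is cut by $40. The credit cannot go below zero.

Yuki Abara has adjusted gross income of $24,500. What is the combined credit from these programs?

Education Credit: 20% of the $3,500 excess over $21,000 is $700; credit = $3,175 − $700 = $2,475.
Retirement Saver's Credit: $24,500 is at or below the $338,400 threshold, so the full $2,120 applies.
Low-Income Housing Credit: $24,500 is below the $31,600 cutoff, so the full $750 applies.
Solar Installation Rebate: $24,500 is at or below the $82,400 threshold, so the full $1,720 applies.
Total: $2,475 + $2,120 + $750 + $1,720 = $7,065.

$7,065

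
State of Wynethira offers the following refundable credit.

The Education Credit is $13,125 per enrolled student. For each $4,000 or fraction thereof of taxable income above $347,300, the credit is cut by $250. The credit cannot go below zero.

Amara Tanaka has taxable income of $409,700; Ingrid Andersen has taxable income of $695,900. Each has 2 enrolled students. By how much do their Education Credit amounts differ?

Amara ($409,700): Education Credit: base = 2 × $13,125 = $26,250. income exceeds $347,300 by $62,400, which is 16 full-or-partial $4,000 increments; reduction = 16 × $250 = $4,000, leaving $22,250.
Ingrid ($695,900): Education Credit: base = 2 × $13,125 = $26,250. income exceeds $347,300 by $348,600, which is 88 full-or-partial $4,000 increments; reduction = 88 × $250 = $22,000, leaving $4,250.
Difference: |$22,250 − $4,250| = $18,000.

$18,000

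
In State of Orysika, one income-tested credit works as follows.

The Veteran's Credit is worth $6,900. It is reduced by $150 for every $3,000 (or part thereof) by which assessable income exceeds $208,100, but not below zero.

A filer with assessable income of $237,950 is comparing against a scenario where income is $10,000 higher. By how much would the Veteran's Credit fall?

At $237,950 — income exceeds $208,100 by $29,850, which is 10 full-or-partial $3,000 increments; reduction = 10 × $150 = $1,500, leaving $5,400.
At $247,950 — income exceeds $208,100 by $39,850, which is 14 full-or-partial $3,000 increments; reduction = 14 × $150 = $2,100, leaving $4,800.
Lost: $5,400 − $4,800 = $600.

$600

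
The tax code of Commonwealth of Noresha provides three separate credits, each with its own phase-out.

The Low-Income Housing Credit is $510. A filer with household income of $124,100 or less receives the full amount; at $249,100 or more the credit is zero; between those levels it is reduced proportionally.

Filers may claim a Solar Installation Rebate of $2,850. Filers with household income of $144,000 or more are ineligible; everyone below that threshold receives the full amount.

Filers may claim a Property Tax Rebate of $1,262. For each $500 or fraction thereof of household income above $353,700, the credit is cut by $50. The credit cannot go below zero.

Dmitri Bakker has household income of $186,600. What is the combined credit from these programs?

Low-Income Housing Credit: $186,600 is $62,500 into a $125,000 phase-out range, leaving 62,500/125,000 of the credit: $510 × 62,500/125,000 = $255.
Solar Installation Rebate: $186,600 meets or exceeds the $144,000 cutoff, so the credit is $0.
Property Tax Rebate: $186,600 is at or below the $353,700 threshold, so the full $1,262 applies.
Total: $255 + $0 + $1,262 = $1,517.

$1,517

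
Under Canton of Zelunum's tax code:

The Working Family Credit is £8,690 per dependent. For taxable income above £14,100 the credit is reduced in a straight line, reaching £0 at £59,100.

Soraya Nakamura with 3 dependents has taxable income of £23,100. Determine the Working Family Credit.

Working Family Credit: base = 3 × £8,690 = £26,070. £23,100 is £9,000 into a £45,000 phase-out range, leaving 36,000/45,000 of the credit: £26,070 × 36,000/45,000 = £20,856.

£20,856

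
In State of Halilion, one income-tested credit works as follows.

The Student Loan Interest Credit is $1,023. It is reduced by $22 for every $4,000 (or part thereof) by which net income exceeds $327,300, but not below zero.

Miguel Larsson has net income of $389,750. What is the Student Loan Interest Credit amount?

Student Loan Interest Credit: income exceeds $327,300 by $62,450, which is 16 full-or-partial $4,000 increments; reduction = 16 × $22 = $352, leaving $671.

$671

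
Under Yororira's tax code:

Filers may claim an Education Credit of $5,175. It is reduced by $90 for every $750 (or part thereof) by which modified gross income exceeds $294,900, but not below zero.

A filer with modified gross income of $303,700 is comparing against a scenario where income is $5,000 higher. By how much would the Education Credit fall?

$630

At $303,700 — income exceeds $294,900 by $8,800, which is 12 full-or-partial $750 increments; reduction = 12 × $90 = $1,080, leaving $4,095.
At $308,700 — income exceeds $294,900 by $13,800, which is 19 full-or-partial $750 increments; reduction = 19 × $90 = $1,710, leaving $3,465.
Lost: $4,095 − $3,465 = $630.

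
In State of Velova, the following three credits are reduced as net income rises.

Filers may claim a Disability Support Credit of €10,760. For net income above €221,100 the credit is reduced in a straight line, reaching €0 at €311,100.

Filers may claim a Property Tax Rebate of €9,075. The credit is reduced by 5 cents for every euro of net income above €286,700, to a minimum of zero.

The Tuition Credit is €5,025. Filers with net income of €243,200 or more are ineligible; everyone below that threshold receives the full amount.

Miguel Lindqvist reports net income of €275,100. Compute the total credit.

Disability Support Credit: €275,100 is €54,000 into a €90,000 phase-out range, leaving 36,000/90,000 of the credit: €10,760 × 36,000/90,000 = €4,304.
Property Tax Rebate: €275,100 is at or below the €286,700 threshold, so the full €9,075 applies.
Tuition Credit: €275,100 meets or exceeds the €243,200 cutoff, so the credit is €0.
Total: €4,304 + €9,075 + €0 = €13,379.

€13,379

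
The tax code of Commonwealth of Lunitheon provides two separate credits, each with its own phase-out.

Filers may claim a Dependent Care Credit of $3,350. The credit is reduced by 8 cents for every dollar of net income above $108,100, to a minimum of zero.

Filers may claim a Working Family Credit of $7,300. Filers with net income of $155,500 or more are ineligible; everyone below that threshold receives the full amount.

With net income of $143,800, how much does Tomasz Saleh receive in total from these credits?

Dependent Care Credit: 8% of the $35,700 excess over $108,100 is $2,856; credit = $3,350 − $2,856 = $494.
Working Family Credit: $143,800 is below the $155,500 cutoff, so the full $7,300 applies.
Total: $494 + $7,300 = $7,794.

$7,794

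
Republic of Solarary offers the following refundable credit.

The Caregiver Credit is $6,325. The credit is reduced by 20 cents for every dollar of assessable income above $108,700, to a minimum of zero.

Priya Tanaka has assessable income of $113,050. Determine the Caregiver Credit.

Caregiver Credit: 20% of the $4,350 excess over $108,700 is $870; credit = $6,325 − $870 = $5,455.

$5,455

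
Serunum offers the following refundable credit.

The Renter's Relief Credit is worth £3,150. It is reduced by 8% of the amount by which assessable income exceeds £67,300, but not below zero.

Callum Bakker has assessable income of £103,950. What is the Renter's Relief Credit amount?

Renter's Relief Credit: 8% of the £36,650 excess over £67,300 is £2,932; credit = £3,150 − £2,932 = £218.

£218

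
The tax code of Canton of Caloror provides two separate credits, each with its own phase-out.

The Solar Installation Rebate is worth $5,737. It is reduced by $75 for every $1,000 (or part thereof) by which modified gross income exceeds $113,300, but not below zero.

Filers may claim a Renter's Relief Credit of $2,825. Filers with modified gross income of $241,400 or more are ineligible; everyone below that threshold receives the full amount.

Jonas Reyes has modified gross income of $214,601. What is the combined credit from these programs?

$2,825

Solar Installation Rebate: income exceeds $113,300 by $101,301 → 102 increments × $75 = $7,650 ≥ base, so the credit is $0.
Renter's Relief Credit: $214,601 is below the $241,400 cutoff, so the full $2,825 applies.
Total: $0 + $2,825 = $2,825.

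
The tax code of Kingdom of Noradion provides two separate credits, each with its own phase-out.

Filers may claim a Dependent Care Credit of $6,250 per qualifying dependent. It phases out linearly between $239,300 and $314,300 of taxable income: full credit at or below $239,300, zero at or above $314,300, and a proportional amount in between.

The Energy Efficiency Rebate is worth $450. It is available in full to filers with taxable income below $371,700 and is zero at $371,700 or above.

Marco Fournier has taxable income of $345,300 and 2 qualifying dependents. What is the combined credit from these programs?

Dependent Care Credit: base = 2 × $6,250 = $12,500. $345,300 is at or above $314,300, so the credit is $0.
Energy Efficiency Rebate: $345,300 is below the $371,700 cutoff, so the full $450 applies.
Total: $0 + $450 = $450.

$450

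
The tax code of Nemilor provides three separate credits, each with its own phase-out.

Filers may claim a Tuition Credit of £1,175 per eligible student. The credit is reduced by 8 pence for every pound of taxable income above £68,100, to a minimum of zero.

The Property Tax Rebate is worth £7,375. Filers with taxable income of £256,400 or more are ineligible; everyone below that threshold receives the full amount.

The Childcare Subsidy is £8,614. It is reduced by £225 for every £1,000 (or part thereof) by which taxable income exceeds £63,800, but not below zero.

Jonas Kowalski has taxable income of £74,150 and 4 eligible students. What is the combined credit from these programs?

Tuition Credit: base = 4 × £1,175 = £4,700. 8% of the £6,050 excess over £68,100 is £484; credit = £4,700 − £484 = £4,216.
Property Tax Rebate: £74,150 is below the £256,400 cutoff, so the full £7,375 applies.
Childcare Subsidy: income exceeds £63,800 by £10,350, which is 11 full-or-partial £1,000 increments; reduction = 11 × £225 = £2,475, leaving £6,139.
Total: £4,216 + £7,375 + £6,139 = £17,730.

£17,730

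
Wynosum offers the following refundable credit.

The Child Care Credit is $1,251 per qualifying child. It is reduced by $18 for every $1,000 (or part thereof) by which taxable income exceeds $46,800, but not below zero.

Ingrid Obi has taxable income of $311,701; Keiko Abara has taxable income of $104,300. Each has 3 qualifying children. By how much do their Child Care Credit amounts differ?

Ingrid ($311,701): Child Care Credit: base = 3 × $1,251 = $3,753. income exceeds $46,800 by $264,901 → 265 increments × $18 = $4,770 ≥ base, so the credit is $0.
Keiko ($104,300): Child Care Credit: base = 3 × $1,251 = $3,753. income exceeds $46,800 by $57,500, which is 58 full-or-partial $1,000 increments; reduction = 58 × $18 = $1,044, leaving $2,709.
Difference: |$0 − $2,709| = $2,709.

$2,709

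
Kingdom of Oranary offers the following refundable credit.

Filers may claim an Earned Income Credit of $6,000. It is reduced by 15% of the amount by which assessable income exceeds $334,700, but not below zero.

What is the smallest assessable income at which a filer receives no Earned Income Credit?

$374,700

The credit falls by 15% of each dollar above $334,700, so it reaches zero when the excess is $6,000 / 15% = $40,000: income = $334,700 + $40,000 = $374,700.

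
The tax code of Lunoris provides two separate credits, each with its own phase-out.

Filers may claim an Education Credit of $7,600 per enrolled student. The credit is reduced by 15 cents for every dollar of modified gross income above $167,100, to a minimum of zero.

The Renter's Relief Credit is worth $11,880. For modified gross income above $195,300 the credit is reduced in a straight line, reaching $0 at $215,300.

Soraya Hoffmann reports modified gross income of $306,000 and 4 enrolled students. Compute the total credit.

Education Credit: base = 4 × $7,600 = $30,400. 15% of the $138,900 excess over $167,100 is $20,835; credit = $30,400 − $20,835 = $9,565.
Renter's Relief Credit: $306,000 is at or above $215,300, so the credit is $0.
Total: $9,565 + $0 = $9,565.

$9,565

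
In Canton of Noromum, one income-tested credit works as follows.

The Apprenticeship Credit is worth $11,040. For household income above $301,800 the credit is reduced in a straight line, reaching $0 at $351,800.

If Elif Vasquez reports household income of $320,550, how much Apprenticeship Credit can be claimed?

Apprenticeship Credit: $320,550 is $18,750 into a $50,000 phase-out range, leaving 31,250/50,000 of the credit: $11,040 × 31,250/50,000 = $6,900.

$6,900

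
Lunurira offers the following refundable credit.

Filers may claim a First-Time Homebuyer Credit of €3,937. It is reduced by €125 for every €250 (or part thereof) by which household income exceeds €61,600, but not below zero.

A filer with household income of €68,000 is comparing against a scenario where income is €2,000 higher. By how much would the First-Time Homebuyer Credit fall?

At €68,000 — income exceeds €61,600 by €6,400, which is 26 full-or-partial €250 increments; reduction = 26 × €125 = €3,250, leaving €687.
At €70,000 — income exceeds €61,600 by €8,400 → 34 increments × €125 = €4,250 ≥ base, so the credit is €0.
Lost: €687 − €0 = €687.

€687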